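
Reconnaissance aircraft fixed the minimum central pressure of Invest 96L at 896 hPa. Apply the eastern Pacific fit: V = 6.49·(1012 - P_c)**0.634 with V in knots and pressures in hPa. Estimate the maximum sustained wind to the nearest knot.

132 kt

ΔP = 1012 − 896 = 116 hPa.
116^0.634 ≈ 20.364.
V ≈ 6.49 × 20.364 ≈ 132.2 kt.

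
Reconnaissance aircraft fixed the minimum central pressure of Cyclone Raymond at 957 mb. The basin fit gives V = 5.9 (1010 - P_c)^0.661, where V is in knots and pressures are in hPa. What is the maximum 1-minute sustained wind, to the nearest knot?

ΔP = 1010 − 957 = 53 mb.
53^0.661 ≈ 13.796.
V ≈ 5.9 × 13.796 ≈ 81.4 kt.

81 kt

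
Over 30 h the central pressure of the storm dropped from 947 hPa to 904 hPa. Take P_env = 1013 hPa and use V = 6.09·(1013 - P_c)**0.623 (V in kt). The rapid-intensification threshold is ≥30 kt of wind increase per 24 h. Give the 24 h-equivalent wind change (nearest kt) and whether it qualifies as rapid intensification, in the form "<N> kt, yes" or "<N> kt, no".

24 kt, no

V₁: ΔP = 66, V ≈ 6.09 × 66^0.623 ≈ 82.83 kt.
V₂: ΔP = 109, V ≈ 6.09 × 109^0.623 ≈ 113.22 kt.
ΔV over 30 h = 30.39 kt → 24 h equivalent = 30.39 × 24/30 ≈ 24.31 kt.
24 kt < 30 kt ⇒ not rapid intensification.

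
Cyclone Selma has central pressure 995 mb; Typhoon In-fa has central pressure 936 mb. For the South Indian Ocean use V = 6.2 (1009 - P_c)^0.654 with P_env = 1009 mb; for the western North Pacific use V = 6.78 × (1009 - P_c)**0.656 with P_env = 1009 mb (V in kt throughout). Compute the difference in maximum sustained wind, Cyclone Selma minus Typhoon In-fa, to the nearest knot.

-78 kt

Cyclone Selma: ΔP = 14; V ≈ 6.2 × 14^0.654 ≈ 34.83 kt.
Typhoon In-fa: ΔP = 73; V ≈ 6.78 × 73^0.656 ≈ 113.13 kt.
Difference ≈ 34.83 − 113.13 = -78.30 → -78 kt.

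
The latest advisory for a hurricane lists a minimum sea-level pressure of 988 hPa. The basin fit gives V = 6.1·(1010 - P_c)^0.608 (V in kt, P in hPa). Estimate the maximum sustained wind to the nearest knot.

ΔP = 1010 − 988 = 22 hPa.
22^0.608 ≈ 6.549.
V ≈ 6.1 × 6.549 ≈ 40.0 kt.

40 kt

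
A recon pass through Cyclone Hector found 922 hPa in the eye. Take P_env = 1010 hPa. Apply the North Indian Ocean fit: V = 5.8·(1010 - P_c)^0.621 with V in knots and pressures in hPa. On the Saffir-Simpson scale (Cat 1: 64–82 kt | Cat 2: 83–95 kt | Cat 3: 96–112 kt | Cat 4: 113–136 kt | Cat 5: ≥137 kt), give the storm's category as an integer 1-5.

2

ΔP = 1010 − 922 = 88 hPa.
V ≈ 5.8 × 88^0.621 = 5.8 × 16.13 ≈ 94 kt.
94 kt falls in the Category 2 band.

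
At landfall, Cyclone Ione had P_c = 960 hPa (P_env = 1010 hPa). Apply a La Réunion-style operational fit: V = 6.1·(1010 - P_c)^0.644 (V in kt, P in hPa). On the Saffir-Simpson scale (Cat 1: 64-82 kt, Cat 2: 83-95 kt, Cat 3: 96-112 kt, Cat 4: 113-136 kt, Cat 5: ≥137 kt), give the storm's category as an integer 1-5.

1

ΔP = 1010 − 960 = 50 hPa.
V ≈ 6.1 × 50^0.644 = 6.1 × 12.42 ≈ 76 kt.
76 kt falls in the Category 1 band.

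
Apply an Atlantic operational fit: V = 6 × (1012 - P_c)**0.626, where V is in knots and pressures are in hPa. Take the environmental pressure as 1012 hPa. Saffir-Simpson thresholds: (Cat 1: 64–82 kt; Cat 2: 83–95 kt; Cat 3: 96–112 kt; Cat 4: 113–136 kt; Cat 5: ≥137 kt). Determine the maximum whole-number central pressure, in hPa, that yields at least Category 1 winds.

Category 1 begins at V = 64 kt.
Required ΔP = (64/6)^(1/0.626) = 10.667^1.597 ≈ 43.88 hPa.
P_c ≤ 1012 − 43.88 = 968.12, so the highest integer P_c is 968 hPa.

968 hPa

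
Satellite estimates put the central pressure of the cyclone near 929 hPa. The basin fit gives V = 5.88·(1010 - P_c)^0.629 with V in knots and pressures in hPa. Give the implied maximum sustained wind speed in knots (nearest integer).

ΔP = 1010 − 929 = 81 hPa.
81^0.629 ≈ 15.865.
V ≈ 5.88 × 15.865 ≈ 93.3 kt.

93 kt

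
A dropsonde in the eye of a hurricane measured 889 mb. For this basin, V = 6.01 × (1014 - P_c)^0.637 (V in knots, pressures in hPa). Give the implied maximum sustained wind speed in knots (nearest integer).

130 kt

ΔP = 1014 − 889 = 125 mb.
125^0.637 ≈ 21.664.
V ≈ 6.01 × 21.664 ≈ 130.2 kt.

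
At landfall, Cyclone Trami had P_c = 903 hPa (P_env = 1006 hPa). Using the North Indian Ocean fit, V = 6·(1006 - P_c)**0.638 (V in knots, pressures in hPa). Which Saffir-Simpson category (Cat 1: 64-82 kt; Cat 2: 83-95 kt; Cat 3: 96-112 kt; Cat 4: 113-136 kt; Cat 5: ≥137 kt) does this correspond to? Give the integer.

4

ΔP = 1006 − 903 = 103 hPa.
V ≈ 6 × 103^0.638 = 6 × 19.24 ≈ 115 kt.
115 kt falls in the Category 4 band.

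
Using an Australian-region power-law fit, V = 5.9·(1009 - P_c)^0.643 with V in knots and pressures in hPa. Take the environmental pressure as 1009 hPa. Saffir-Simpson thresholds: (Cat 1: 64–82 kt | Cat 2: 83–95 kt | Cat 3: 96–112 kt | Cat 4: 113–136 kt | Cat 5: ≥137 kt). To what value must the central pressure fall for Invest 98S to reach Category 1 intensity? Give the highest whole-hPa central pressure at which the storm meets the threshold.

Category 1 begins at V = 64 kt.
Required ΔP = (64/5.9)^(1/0.643) = 10.847^1.555 ≈ 40.75 hPa.
P_c ≤ 1009 − 40.75 = 968.25, so the highest integer P_c is 968 hPa.

968 hPa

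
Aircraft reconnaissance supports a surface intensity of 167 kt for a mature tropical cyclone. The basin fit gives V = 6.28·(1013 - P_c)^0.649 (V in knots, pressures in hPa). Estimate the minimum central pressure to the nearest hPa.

ΔP = (V / 6.28)^(1/0.649) = (167/6.28)^1.541.
167/6.28 = 26.592; 26.592^1.541 ≈ 156.79 hPa.
P_c = 1013 − 156.79 = 856.21 ≈ 856 hPa.

856 hPa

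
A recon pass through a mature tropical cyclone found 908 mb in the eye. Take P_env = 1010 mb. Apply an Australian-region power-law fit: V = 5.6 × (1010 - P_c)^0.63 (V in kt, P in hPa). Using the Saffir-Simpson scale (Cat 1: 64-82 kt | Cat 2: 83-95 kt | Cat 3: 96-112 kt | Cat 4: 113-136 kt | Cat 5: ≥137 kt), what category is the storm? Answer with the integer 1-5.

3

ΔP = 1010 − 908 = 102 mb.
V ≈ 5.6 × 102^0.63 = 5.6 × 18.43 ≈ 103 kt.
103 kt falls in the Category 3 band.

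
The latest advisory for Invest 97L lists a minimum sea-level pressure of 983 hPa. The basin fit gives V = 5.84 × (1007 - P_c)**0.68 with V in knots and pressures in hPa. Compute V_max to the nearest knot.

51 kt

ΔP = 1007 − 983 = 24 hPa.
24^0.68 ≈ 8.680.
V ≈ 5.84 × 8.680 ≈ 50.7 kt.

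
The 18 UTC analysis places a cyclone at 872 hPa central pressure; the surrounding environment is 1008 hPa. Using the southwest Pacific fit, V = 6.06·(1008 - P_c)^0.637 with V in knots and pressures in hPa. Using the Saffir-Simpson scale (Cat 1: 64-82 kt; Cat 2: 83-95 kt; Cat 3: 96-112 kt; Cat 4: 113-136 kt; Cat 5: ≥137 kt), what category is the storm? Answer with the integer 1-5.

ΔP = 1008 − 872 = 136 hPa.
V ≈ 6.06 × 136^0.637 = 6.06 × 22.86 ≈ 139 kt.
139 kt falls in the Category 5 band.

5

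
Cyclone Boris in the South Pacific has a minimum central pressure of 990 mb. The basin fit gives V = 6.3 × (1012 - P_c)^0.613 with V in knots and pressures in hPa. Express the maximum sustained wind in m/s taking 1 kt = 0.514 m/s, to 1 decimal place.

ΔP = 1012 − 990 = 22 mb.
V ≈ 6.3 × 22^0.613 = 6.3 × 6.651 ≈ 41.903 kt.
41.903 × 0.514 ≈ 21.54 m/s → 21.5 m/s.

21.5 m/s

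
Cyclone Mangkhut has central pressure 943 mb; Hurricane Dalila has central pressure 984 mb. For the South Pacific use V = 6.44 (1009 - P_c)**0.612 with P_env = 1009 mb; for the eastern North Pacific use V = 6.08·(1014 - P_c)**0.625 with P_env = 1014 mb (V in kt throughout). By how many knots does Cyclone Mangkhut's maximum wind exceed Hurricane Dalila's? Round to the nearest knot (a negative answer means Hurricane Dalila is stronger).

Cyclone Mangkhut: ΔP = 66; V ≈ 6.44 × 66^0.612 ≈ 83.65 kt.
Hurricane Dalila: ΔP = 30; V ≈ 6.08 × 30^0.625 ≈ 50.95 kt.
Difference ≈ 83.65 − 50.95 = 32.70 → 33 kt.

33 kt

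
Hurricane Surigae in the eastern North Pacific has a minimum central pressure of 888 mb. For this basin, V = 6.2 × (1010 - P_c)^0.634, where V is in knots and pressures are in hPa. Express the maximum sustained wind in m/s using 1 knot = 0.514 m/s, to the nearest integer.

67 m/s

ΔP = 1010 − 888 = 122 mb.
V ≈ 6.2 × 122^0.634 = 6.2 × 21.026 ≈ 130.360 kt.
130.360 × 0.514 ≈ 67.00 m/s → 67 m/s.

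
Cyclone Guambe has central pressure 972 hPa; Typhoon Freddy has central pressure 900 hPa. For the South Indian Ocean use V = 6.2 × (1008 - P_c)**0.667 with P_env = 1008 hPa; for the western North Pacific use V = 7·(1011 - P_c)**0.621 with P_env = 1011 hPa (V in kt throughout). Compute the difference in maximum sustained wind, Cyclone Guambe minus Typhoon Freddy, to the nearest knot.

-63 kt

Cyclone Guambe: ΔP = 36; V ≈ 6.2 × 36^0.667 ≈ 67.68 kt.
Typhoon Freddy: ΔP = 111; V ≈ 7 × 111^0.621 ≈ 130.39 kt.
Difference ≈ 67.68 − 130.39 = -62.71 → -63 kt.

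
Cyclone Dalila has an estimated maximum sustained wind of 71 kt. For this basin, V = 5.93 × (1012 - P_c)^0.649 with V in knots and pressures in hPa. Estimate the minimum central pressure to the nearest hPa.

ΔP = (V / 5.93)^(1/0.649) = (71/5.93)^1.541.
71/5.93 = 11.973; 11.973^1.541 ≈ 45.85 hPa.
P_c = 1012 − 45.85 = 966.15 ≈ 966 hPa.

966 hPa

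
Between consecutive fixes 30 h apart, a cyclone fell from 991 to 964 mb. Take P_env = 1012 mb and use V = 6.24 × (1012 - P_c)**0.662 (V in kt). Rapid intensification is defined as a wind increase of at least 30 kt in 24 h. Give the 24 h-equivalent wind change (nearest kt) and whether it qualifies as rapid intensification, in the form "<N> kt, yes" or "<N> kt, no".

27 kt, no

V₁: ΔP = 21, V ≈ 6.24 × 21^0.662 ≈ 46.83 kt.
V₂: ΔP = 48, V ≈ 6.24 × 48^0.662 ≈ 80.94 kt.
ΔV over 30 h = 34.11 kt → 24 h equivalent = 34.11 × 24/30 ≈ 27.29 kt.
27 kt < 30 kt ⇒ not rapid intensification.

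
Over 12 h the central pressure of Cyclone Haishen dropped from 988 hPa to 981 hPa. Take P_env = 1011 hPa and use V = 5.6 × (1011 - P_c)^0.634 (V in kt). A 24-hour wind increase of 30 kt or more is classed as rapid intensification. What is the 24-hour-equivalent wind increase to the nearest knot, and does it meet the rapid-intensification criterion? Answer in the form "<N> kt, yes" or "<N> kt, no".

15 kt, no

V₁: ΔP = 23, V ≈ 5.6 × 23^0.634 ≈ 40.88 kt.
V₂: ΔP = 30, V ≈ 5.6 × 30^0.634 ≈ 48.38 kt.
ΔV over 12 h = 7.50 kt → 24 h equivalent = 7.50 × 24/12 ≈ 15.00 kt.
15 kt < 30 kt ⇒ not rapid intensification.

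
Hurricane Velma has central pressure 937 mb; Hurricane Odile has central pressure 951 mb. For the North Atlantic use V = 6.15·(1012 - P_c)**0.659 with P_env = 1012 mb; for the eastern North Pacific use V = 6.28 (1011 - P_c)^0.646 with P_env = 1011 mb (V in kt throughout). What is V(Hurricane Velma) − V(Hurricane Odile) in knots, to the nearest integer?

Hurricane Velma: ΔP = 75; V ≈ 6.15 × 75^0.659 ≈ 105.81 kt.
Hurricane Odile: ΔP = 60; V ≈ 6.28 × 60^0.646 ≈ 88.44 kt.
Difference ≈ 105.81 − 88.44 = 17.37 → 17 kt.

17 kt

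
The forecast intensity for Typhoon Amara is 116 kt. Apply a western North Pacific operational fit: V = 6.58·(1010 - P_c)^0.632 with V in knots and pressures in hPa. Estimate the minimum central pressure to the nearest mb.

ΔP = (V / 6.58)^(1/0.632) = (116/6.58)^1.582.
116/6.58 = 17.629; 17.629^1.582 ≈ 93.73 mb.
P_c = 1010 − 93.73 = 916.27 ≈ 916 mb.

916 mb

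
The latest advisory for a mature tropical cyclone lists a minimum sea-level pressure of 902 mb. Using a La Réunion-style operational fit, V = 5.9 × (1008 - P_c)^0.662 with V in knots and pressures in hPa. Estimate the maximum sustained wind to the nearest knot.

ΔP = 1008 − 902 = 106 mb.
106^0.662 ≈ 21.916.
V ≈ 5.9 × 21.916 ≈ 129.3 kt.

129 kt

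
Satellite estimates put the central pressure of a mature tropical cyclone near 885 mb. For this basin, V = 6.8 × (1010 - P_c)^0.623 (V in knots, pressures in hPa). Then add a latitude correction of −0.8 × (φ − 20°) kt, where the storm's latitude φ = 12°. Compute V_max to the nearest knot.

144 kt

ΔP = 1010 − 885 = 125 mb.
125^0.623 ≈ 20.248.
V ≈ 6.8 × 20.248 ≈ 137.7 kt.
Latitude correction: −0.8 × (12 − 20) = 6.4 kt.
Corrected V ≈ 144.1 kt → 144 kt.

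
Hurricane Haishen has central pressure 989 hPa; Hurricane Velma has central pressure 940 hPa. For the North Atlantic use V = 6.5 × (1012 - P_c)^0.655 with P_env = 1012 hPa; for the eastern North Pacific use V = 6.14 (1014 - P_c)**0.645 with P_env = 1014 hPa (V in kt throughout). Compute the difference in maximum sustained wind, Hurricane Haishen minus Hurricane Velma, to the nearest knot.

Hurricane Haishen: ΔP = 23; V ≈ 6.5 × 23^0.655 ≈ 50.68 kt.
Hurricane Velma: ΔP = 74; V ≈ 6.14 × 74^0.645 ≈ 98.59 kt.
Difference ≈ 50.68 − 98.59 = -47.91 → -48 kt.

-48 kt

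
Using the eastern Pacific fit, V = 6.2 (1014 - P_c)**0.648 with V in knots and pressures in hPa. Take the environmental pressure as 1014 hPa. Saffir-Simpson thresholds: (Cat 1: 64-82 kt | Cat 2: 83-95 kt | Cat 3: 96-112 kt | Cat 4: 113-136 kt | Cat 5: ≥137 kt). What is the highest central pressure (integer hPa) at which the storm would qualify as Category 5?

895 hPa

Category 5 begins at V = 137 kt.
Required ΔP = (137/6.2)^(1/0.648) = 22.097^1.543 ≈ 118.74 hPa.
P_c ≤ 1014 − 118.74 = 895.26, so the highest integer P_c is 895 hPa.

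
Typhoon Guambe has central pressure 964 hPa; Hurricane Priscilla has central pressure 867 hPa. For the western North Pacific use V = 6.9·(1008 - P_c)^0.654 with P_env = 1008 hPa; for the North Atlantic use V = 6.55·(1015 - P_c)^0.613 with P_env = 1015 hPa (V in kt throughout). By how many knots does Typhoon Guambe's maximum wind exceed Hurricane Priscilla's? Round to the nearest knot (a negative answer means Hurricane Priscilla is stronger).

-58 kt

Typhoon Guambe: ΔP = 44; V ≈ 6.9 × 44^0.654 ≈ 81.97 kt.
Hurricane Priscilla: ΔP = 148; V ≈ 6.55 × 148^0.613 ≈ 140.16 kt.
Difference ≈ 81.97 − 140.16 = -58.19 → -58 kt.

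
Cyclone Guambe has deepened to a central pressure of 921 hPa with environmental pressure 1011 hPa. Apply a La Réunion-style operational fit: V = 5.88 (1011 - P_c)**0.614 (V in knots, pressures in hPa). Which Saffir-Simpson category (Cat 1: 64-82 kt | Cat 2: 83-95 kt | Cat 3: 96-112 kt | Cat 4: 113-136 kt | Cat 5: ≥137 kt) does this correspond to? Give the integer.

ΔP = 1011 − 921 = 90 hPa.
V ≈ 5.88 × 90^0.614 = 5.88 × 15.85 ≈ 93 kt.
93 kt falls in the Category 2 band.

2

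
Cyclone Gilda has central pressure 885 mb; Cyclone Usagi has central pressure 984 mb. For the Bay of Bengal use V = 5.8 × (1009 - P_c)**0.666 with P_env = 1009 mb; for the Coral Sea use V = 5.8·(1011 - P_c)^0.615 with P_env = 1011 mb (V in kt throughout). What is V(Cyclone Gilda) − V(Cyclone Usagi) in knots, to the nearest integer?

100 kt

Cyclone Gilda: ΔP = 124; V ≈ 5.8 × 124^0.666 ≈ 143.76 kt.
Cyclone Usagi: ΔP = 27; V ≈ 5.8 × 27^0.615 ≈ 44.03 kt.
Difference ≈ 143.76 − 44.03 = 99.73 → 100 kt.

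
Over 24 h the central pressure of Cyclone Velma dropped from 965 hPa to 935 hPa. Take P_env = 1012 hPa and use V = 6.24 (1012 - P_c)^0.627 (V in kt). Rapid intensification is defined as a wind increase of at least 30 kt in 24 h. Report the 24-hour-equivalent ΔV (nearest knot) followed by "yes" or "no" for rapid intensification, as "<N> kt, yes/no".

V₁: ΔP = 47, V ≈ 6.24 × 47^0.627 ≈ 69.76 kt.
V₂: ΔP = 77, V ≈ 6.24 × 77^0.627 ≈ 95.06 kt.
ΔV over 24 h = 25.30 kt → 24 h equivalent = 25.30 × 24/24 ≈ 25.30 kt.
25 kt < 30 kt ⇒ not rapid intensification.

25 kt, no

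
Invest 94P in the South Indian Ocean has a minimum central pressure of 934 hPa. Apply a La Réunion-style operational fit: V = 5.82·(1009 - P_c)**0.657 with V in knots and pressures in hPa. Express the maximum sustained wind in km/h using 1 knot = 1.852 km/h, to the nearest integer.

ΔP = 1009 − 934 = 75 hPa.
V ≈ 5.82 × 75^0.657 = 5.82 × 17.057 ≈ 99.275 kt.
99.275 × 1.852 ≈ 183.86 km/h → 184 km/h.

184 km/h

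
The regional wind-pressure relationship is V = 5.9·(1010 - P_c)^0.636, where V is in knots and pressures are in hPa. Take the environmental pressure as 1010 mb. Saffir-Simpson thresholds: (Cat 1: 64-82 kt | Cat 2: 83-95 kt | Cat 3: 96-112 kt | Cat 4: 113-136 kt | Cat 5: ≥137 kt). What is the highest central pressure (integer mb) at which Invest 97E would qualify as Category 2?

Category 2 begins at V = 83 kt.
Required ΔP = (83/5.9)^(1/0.636) = 14.068^1.572 ≈ 63.88 mb.
P_c ≤ 1010 − 63.88 = 946.12, so the highest integer P_c is 946 mb.

946 mb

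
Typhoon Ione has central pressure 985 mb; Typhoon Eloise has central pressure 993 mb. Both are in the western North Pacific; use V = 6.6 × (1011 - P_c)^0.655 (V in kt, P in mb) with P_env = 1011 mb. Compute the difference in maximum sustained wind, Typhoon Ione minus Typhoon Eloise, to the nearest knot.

Typhoon Ione: ΔP = 26; V ≈ 6.6 × 26^0.655 ≈ 55.76 kt.
Typhoon Eloise: ΔP = 18; V ≈ 6.6 × 18^0.655 ≈ 43.83 kt.
Difference ≈ 55.76 − 43.83 = 11.93 → 12 kt.

12 kt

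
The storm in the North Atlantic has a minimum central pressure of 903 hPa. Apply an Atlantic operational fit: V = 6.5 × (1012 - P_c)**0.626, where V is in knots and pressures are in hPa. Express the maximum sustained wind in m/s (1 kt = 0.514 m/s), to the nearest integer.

ΔP = 1012 − 903 = 109 hPa.
V ≈ 6.5 × 109^0.626 = 6.5 × 18.855 ≈ 122.558 kt.
122.558 × 0.514 ≈ 62.99 m/s → 63 m/s.

63 m/s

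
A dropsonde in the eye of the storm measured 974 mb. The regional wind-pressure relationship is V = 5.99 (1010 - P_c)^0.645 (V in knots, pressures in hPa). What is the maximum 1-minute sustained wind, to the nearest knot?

60 kt

ΔP = 1010 − 974 = 36 mb.
36^0.645 ≈ 10.088.
V ≈ 5.99 × 10.088 ≈ 60.4 kt.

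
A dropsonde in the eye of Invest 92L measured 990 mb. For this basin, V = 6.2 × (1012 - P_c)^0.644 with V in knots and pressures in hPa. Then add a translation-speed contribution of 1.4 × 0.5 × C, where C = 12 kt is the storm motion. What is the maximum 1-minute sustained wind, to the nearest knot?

ΔP = 1012 − 990 = 22 mb.
22^0.644 ≈ 7.320.
V ≈ 6.2 × 7.320 ≈ 45.4 kt.
Translation term: 1.4 × 0.5 × 12 = 8.4 kt.
Corrected V ≈ 53.8 kt → 54 kt.

54 kt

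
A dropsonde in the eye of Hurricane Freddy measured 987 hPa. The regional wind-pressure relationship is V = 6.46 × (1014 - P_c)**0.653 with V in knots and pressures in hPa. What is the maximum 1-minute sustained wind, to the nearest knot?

ΔP = 1014 − 987 = 27 hPa.
27^0.653 ≈ 8.604.
V ≈ 6.46 × 8.604 ≈ 55.6 kt.

56 kt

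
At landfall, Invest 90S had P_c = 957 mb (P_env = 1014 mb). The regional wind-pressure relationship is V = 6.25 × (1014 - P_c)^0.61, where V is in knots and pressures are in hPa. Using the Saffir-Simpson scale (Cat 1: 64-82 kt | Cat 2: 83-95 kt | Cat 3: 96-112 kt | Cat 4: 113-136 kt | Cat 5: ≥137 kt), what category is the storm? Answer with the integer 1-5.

1

ΔP = 1014 − 957 = 57 mb.
V ≈ 6.25 × 57^0.61 = 6.25 × 11.78 ≈ 74 kt.
74 kt falls in the Category 1 band.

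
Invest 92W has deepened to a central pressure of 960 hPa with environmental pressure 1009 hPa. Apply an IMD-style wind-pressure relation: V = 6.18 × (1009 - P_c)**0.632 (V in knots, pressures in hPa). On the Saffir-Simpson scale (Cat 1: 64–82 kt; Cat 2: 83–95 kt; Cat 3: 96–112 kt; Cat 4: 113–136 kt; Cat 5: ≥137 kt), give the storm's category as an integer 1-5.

ΔP = 1009 − 960 = 49 hPa.
V ≈ 6.18 × 49^0.632 = 6.18 × 11.70 ≈ 72 kt.
72 kt falls in the Category 1 band.

1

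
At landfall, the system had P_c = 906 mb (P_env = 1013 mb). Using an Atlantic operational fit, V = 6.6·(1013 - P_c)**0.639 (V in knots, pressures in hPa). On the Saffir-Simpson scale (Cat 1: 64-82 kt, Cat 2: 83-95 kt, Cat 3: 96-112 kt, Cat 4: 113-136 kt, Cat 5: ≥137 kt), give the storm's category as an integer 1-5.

4

ΔP = 1013 − 906 = 107 mb.
V ≈ 6.6 × 107^0.639 = 6.6 × 19.81 ≈ 131 kt.
131 kt falls in the Category 4 band.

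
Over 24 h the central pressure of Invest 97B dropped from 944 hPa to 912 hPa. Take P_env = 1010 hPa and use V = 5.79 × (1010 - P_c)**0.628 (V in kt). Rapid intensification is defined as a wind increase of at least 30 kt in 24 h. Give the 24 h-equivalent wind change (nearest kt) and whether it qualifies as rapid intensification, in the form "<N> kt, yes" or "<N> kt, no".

23 kt, no

V₁: ΔP = 66, V ≈ 5.79 × 66^0.628 ≈ 80.42 kt.
V₂: ΔP = 98, V ≈ 5.79 × 98^0.628 ≈ 103.08 kt.
ΔV over 24 h = 22.66 kt → 24 h equivalent = 22.66 × 24/24 ≈ 22.66 kt.
23 kt < 30 kt ⇒ not rapid intensification.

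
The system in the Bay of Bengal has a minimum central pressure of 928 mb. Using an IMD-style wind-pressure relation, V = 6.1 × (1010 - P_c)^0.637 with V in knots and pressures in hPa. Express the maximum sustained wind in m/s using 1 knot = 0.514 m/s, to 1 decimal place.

51.9 m/s

ΔP = 1010 − 928 = 82 mb.
V ≈ 6.1 × 82^0.637 = 6.1 × 16.561 ≈ 101.025 kt.
101.025 × 0.514 ≈ 51.93 m/s → 51.9 m/s.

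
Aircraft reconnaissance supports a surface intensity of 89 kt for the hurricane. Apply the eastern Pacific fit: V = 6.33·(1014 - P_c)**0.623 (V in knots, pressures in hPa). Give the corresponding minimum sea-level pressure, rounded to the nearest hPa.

ΔP = (V / 6.33)^(1/0.623) = (89/6.33)^1.605.
89/6.33 = 14.060; 14.060^1.605 ≈ 69.61 hPa.
P_c = 1014 − 69.61 = 944.39 ≈ 944 hPa.

944 hPa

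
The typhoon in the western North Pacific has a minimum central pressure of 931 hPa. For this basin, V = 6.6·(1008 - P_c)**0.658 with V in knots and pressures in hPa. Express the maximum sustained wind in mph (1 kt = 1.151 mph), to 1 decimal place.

ΔP = 1008 − 931 = 77 hPa.
V ≈ 6.6 × 77^0.658 = 6.6 × 17.431 ≈ 115.042 kt.
115.042 × 1.151 ≈ 132.41 mph → 132.4 mph.

132.4 mph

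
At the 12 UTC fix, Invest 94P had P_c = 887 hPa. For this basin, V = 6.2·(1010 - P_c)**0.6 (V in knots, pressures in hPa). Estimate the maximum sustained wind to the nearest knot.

111 kt

ΔP = 1010 − 887 = 123 hPa.
123^0.6 ≈ 17.945.
V ≈ 6.2 × 17.945 ≈ 111.3 kt.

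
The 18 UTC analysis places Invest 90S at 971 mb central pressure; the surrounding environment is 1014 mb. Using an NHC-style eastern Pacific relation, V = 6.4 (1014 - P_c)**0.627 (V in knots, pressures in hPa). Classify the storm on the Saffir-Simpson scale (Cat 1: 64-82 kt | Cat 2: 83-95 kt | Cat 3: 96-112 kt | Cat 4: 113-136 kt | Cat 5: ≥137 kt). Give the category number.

ΔP = 1014 − 971 = 43 mb.
V ≈ 6.4 × 43^0.627 = 6.4 × 10.57 ≈ 68 kt.
68 kt falls in the Category 1 band.

1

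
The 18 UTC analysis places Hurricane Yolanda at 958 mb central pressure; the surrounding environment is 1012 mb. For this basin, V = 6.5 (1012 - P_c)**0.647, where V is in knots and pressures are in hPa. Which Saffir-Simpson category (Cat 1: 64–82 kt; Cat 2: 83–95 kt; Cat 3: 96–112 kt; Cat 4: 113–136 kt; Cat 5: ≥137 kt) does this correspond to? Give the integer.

2

ΔP = 1012 − 958 = 54 mb.
V ≈ 6.5 × 54^0.647 = 6.5 × 13.21 ≈ 86 kt.
86 kt falls in the Category 2 band.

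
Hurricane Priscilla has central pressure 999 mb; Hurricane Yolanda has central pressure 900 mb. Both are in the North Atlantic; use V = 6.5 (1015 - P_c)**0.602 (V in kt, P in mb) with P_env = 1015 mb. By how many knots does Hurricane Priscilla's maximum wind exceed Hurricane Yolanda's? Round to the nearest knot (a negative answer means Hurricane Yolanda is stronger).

Hurricane Priscilla: ΔP = 16; V ≈ 6.5 × 16^0.602 ≈ 34.50 kt.
Hurricane Yolanda: ΔP = 115; V ≈ 6.5 × 115^0.602 ≈ 113.10 kt.
Difference ≈ 34.50 − 113.10 = -78.60 → -79 kt.

-79 kt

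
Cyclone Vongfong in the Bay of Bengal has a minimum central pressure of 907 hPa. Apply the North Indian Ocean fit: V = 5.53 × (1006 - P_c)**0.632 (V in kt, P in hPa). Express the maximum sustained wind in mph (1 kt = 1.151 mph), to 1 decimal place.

116.2 mph

ΔP = 1006 − 907 = 99 hPa.
V ≈ 5.53 × 99^0.632 = 5.53 × 18.249 ≈ 100.918 kt.
100.918 × 1.151 ≈ 116.16 mph → 116.2 mph.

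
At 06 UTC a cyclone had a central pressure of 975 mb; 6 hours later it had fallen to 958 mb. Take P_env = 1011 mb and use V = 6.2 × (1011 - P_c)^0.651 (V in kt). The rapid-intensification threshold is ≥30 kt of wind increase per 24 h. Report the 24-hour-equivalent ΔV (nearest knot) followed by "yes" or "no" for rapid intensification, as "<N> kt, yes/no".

V₁: ΔP = 36, V ≈ 6.2 × 36^0.651 ≈ 63.91 kt.
V₂: ΔP = 53, V ≈ 6.2 × 53^0.651 ≈ 82.20 kt.
ΔV over 6 h = 18.29 kt → 24 h equivalent = 18.29 × 24/6 ≈ 73.16 kt.
73 kt ≥ 30 kt ⇒ rapid intensification.

73 kt, yes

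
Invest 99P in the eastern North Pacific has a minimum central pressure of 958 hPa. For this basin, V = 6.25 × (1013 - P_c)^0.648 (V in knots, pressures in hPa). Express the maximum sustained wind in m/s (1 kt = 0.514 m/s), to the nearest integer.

ΔP = 1013 − 958 = 55 hPa.
V ≈ 6.25 × 55^0.648 = 6.25 × 13.420 ≈ 83.875 kt.
83.875 × 0.514 ≈ 43.11 m/s → 43 m/s.

43 m/s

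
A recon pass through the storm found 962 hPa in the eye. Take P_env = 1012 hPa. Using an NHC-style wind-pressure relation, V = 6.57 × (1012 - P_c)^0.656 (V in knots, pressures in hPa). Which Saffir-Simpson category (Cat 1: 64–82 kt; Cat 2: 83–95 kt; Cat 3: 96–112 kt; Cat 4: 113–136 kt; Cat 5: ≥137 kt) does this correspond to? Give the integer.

ΔP = 1012 − 962 = 50 hPa.
V ≈ 6.57 × 50^0.656 = 6.57 × 13.02 ≈ 86 kt.
86 kt falls in the Category 2 band.

2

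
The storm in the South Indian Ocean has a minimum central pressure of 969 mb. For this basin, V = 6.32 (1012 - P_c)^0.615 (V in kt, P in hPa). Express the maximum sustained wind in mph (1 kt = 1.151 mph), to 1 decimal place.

ΔP = 1012 − 969 = 43 mb.
V ≈ 6.32 × 43^0.615 = 6.32 × 10.106 ≈ 63.870 kt.
63.870 × 1.151 ≈ 73.51 mph → 73.5 mph.

73.5 mph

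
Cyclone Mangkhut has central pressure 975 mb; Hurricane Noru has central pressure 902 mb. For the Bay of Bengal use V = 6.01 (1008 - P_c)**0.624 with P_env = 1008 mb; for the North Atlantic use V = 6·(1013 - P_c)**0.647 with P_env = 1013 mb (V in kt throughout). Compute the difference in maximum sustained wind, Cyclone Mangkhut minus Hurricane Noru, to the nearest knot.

-73 kt

Cyclone Mangkhut: ΔP = 33; V ≈ 6.01 × 33^0.624 ≈ 53.26 kt.
Hurricane Noru: ΔP = 111; V ≈ 6 × 111^0.647 ≈ 126.32 kt.
Difference ≈ 53.26 − 126.32 = -73.06 → -73 kt.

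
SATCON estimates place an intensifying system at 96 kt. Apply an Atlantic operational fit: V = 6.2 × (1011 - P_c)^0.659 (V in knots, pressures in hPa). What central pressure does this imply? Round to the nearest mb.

947 mb

ΔP = (V / 6.2)^(1/0.659) = (96/6.2)^1.517.
96/6.2 = 15.484; 15.484^1.517 ≈ 63.91 mb.
P_c = 1011 − 63.91 = 947.09 ≈ 947 mb.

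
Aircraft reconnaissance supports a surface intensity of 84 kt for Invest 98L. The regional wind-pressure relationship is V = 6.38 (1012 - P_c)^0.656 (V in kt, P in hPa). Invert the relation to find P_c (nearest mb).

961 mb

ΔP = (V / 6.38)^(1/0.656) = (84/6.38)^1.524.
84/6.38 = 13.166; 13.166^1.524 ≈ 50.87 mb.
P_c = 1012 − 50.87 = 961.13 ≈ 961 mb.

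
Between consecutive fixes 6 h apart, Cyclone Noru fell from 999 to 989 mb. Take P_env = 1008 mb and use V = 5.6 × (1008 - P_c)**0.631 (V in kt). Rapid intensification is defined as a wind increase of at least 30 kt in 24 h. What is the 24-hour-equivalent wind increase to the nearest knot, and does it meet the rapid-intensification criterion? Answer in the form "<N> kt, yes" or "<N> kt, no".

V₁: ΔP = 9, V ≈ 5.6 × 9^0.631 ≈ 22.40 kt.
V₂: ΔP = 19, V ≈ 5.6 × 19^0.631 ≈ 35.90 kt.
ΔV over 6 h = 13.50 kt → 24 h equivalent = 13.50 × 24/6 ≈ 54.00 kt.
54 kt ≥ 30 kt ⇒ rapid intensification.

54 kt, yes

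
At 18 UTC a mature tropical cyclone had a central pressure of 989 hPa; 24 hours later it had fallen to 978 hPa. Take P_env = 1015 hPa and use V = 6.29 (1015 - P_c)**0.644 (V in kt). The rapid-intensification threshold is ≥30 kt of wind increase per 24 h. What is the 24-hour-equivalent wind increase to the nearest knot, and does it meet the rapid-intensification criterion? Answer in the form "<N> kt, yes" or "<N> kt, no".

V₁: ΔP = 26, V ≈ 6.29 × 26^0.644 ≈ 51.27 kt.
V₂: ΔP = 37, V ≈ 6.29 × 37^0.644 ≈ 64.35 kt.
ΔV over 24 h = 13.08 kt → 24 h equivalent = 13.08 × 24/24 ≈ 13.08 kt.
13 kt < 30 kt ⇒ not rapid intensification.

13 kt, no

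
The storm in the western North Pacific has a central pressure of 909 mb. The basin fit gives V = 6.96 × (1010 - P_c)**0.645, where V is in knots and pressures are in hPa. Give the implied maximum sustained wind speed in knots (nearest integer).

ΔP = 1010 − 909 = 101 mb.
101^0.645 ≈ 19.624.
V ≈ 6.96 × 19.624 ≈ 136.6 kt.

137 kt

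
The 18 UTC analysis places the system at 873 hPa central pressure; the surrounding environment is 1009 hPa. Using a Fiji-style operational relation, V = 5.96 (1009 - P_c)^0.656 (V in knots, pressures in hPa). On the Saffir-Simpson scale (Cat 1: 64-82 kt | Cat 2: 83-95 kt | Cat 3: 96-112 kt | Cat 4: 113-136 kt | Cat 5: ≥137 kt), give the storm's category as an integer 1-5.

ΔP = 1009 − 873 = 136 hPa.
V ≈ 5.96 × 136^0.656 = 5.96 × 25.10 ≈ 150 kt.
150 kt falls in the Category 5 band.

5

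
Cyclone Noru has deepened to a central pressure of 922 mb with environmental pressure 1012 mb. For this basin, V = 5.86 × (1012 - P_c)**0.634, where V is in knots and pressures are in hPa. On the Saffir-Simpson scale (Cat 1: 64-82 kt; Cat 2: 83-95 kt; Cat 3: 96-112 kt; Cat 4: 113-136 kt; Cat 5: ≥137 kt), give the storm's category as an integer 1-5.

ΔP = 1012 − 922 = 90 mb.
V ≈ 5.86 × 90^0.634 = 5.86 × 17.34 ≈ 102 kt.
102 kt falls in the Category 3 band.

3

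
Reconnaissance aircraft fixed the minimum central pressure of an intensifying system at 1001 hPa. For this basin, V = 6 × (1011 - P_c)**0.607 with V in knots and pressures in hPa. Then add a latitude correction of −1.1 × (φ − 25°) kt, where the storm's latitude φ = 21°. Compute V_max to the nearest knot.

ΔP = 1011 − 1001 = 10 hPa.
10^0.607 ≈ 4.046.
V ≈ 6 × 4.046 ≈ 24.3 kt.
Latitude correction: −1.1 × (21 − 25) = 4.4 kt.
Corrected V ≈ 28.7 kt → 29 kt.

29 kt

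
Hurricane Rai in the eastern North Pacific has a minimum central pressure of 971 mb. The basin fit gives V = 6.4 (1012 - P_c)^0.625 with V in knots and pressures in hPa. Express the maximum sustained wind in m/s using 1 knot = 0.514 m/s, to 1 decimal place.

33.5 m/s

ΔP = 1012 − 971 = 41 mb.
V ≈ 6.4 × 41^0.625 = 6.4 × 10.186 ≈ 65.188 kt.
65.188 × 0.514 ≈ 33.51 m/s → 33.5 m/s.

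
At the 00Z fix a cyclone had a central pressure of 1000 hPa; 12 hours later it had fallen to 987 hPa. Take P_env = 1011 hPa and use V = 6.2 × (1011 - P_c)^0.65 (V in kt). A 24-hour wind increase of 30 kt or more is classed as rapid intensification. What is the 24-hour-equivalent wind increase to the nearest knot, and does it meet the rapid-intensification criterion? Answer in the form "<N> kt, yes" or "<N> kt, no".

39 kt, yes

V₁: ΔP = 11, V ≈ 6.2 × 11^0.65 ≈ 29.46 kt.
V₂: ΔP = 24, V ≈ 6.2 × 24^0.65 ≈ 48.92 kt.
ΔV over 12 h = 19.46 kt → 24 h equivalent = 19.46 × 24/12 ≈ 38.92 kt.
39 kt ≥ 30 kt ⇒ rapid intensification.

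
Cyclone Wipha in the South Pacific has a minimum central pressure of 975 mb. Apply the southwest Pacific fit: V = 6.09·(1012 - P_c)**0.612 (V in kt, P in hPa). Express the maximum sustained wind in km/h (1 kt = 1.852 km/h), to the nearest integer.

103 km/h

ΔP = 1012 − 975 = 37 mb.
V ≈ 6.09 × 37^0.612 = 6.09 × 9.115 ≈ 55.508 kt.
55.508 × 1.852 ≈ 102.80 km/h → 103 km/h.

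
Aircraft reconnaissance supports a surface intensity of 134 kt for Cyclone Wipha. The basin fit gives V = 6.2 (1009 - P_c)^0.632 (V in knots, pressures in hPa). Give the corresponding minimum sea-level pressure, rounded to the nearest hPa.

880 hPa

ΔP = (V / 6.2)^(1/0.632) = (134/6.2)^1.582.
134/6.2 = 21.613; 21.613^1.582 ≈ 129.39 hPa.
P_c = 1009 − 129.39 = 879.61 ≈ 880 hPa.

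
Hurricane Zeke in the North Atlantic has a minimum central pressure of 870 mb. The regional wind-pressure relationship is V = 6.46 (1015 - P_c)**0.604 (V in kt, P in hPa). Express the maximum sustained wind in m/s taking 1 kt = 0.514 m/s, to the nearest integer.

ΔP = 1015 − 870 = 145 mb.
V ≈ 6.46 × 145^0.604 = 6.46 × 20.205 ≈ 130.527 kt.
130.527 × 0.514 ≈ 67.09 m/s → 67 m/s.

67 m/s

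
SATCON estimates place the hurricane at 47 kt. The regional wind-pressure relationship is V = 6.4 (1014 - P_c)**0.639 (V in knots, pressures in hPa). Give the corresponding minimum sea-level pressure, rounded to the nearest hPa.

991 hPa

ΔP = (V / 6.4)^(1/0.639) = (47/6.4)^1.565.
47/6.4 = 7.344; 7.344^1.565 ≈ 22.65 hPa.
P_c = 1014 − 22.65 = 991.35 ≈ 991 hPa.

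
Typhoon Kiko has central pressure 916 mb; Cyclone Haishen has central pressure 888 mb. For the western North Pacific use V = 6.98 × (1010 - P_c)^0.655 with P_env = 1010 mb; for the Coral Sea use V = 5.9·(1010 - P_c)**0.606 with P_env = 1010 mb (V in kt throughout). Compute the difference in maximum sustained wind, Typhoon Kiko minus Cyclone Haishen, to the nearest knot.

28 kt

Typhoon Kiko: ΔP = 94; V ≈ 6.98 × 94^0.655 ≈ 136.85 kt.
Cyclone Haishen: ΔP = 122; V ≈ 5.9 × 122^0.606 ≈ 108.44 kt.
Difference ≈ 136.85 − 108.44 = 28.41 → 28 kt.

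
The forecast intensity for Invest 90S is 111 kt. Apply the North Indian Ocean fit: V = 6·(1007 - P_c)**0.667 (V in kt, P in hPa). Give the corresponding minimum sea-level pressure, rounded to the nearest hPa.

928 hPa

ΔP = (V / 6)^(1/0.667) = (111/6)^1.499.
111/6 = 18.500; 18.500^1.499 ≈ 79.40 hPa.
P_c = 1007 − 79.40 = 927.60 ≈ 928 hPa.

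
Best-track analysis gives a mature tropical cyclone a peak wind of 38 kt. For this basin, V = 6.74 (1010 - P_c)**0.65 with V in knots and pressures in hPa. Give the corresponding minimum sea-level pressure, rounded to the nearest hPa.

ΔP = (V / 6.74)^(1/0.65) = (38/6.74)^1.538.
38/6.74 = 5.638; 5.638^1.538 ≈ 14.31 hPa.
P_c = 1010 − 14.31 = 995.69 ≈ 996 hPa.

996 hPa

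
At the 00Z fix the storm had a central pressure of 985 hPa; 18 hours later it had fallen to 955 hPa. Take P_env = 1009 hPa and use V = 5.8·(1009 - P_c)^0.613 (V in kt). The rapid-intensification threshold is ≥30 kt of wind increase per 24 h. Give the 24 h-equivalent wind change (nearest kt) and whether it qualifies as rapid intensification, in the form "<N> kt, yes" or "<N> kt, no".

V₁: ΔP = 24, V ≈ 5.8 × 24^0.613 ≈ 40.69 kt.
V₂: ΔP = 54, V ≈ 5.8 × 54^0.613 ≈ 66.89 kt.
ΔV over 18 h = 26.20 kt → 24 h equivalent = 26.20 × 24/18 ≈ 34.93 kt.
35 kt ≥ 30 kt ⇒ rapid intensification.

35 kt, yes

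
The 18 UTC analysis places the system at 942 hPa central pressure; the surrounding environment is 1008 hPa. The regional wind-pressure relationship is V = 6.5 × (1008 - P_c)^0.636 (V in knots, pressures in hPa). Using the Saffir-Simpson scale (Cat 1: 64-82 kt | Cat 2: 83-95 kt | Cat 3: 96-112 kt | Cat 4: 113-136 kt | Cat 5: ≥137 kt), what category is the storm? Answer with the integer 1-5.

ΔP = 1008 − 942 = 66 hPa.
V ≈ 6.5 × 66^0.636 = 6.5 × 14.36 ≈ 93 kt.
93 kt falls in the Category 2 band.

2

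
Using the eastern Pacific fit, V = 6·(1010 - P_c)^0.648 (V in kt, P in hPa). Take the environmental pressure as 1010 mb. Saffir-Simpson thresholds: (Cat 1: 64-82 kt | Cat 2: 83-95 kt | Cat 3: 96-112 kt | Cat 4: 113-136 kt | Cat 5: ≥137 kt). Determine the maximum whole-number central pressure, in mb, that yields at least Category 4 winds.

917 mb

Category 4 begins at V = 113 kt.
Required ΔP = (113/6)^(1/0.648) = 18.833^1.543 ≈ 92.79 mb.
P_c ≤ 1010 − 92.79 = 917.21, so the highest integer P_c is 917 mb.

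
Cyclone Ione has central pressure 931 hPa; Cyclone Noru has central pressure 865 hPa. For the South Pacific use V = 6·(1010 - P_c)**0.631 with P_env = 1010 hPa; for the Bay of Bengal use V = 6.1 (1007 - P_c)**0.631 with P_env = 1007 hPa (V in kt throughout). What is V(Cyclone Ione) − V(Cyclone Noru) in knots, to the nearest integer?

-45 kt

Cyclone Ione: ΔP = 79; V ≈ 6 × 79^0.631 ≈ 94.53 kt.
Cyclone Noru: ΔP = 142; V ≈ 6.1 × 142^0.631 ≈ 139.13 kt.
Difference ≈ 94.53 − 139.13 = -44.60 → -45 kt.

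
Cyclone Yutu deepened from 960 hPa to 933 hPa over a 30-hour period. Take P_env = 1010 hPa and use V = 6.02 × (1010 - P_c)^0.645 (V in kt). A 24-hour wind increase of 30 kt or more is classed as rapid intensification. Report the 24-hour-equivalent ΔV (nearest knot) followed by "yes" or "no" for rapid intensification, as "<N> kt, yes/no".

V₁: ΔP = 50, V ≈ 6.02 × 50^0.645 ≈ 75.06 kt.
V₂: ΔP = 77, V ≈ 6.02 × 77^0.645 ≈ 99.17 kt.
ΔV over 30 h = 24.11 kt → 24 h equivalent = 24.11 × 24/30 ≈ 19.29 kt.
19 kt < 30 kt ⇒ not rapid intensification.

19 kt, no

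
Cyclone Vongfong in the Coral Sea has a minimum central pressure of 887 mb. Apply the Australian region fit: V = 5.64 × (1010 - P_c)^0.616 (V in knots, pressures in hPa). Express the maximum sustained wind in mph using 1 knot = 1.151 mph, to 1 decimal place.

125.8 mph

ΔP = 1010 − 887 = 123 mb.
V ≈ 5.64 × 123^0.616 = 5.64 × 19.381 ≈ 109.310 kt.
109.310 × 1.151 ≈ 125.82 mph → 125.8 mph.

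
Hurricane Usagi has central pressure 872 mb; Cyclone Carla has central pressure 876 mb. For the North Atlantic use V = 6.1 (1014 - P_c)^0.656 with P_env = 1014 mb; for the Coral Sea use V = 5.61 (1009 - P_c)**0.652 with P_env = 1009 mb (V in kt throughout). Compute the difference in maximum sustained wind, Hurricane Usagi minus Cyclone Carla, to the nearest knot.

21 kt

Hurricane Usagi: ΔP = 142; V ≈ 6.1 × 142^0.656 ≈ 157.48 kt.
Cyclone Carla: ΔP = 133; V ≈ 5.61 × 133^0.652 ≈ 136.05 kt.
Difference ≈ 157.48 − 136.05 = 21.43 → 21 kt.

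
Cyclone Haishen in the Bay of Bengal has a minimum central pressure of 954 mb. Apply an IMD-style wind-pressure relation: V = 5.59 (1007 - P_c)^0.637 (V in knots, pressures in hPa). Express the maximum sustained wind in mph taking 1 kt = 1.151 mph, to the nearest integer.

ΔP = 1007 − 954 = 53 mb.
V ≈ 5.59 × 53^0.637 = 5.59 × 12.542 ≈ 70.109 kt.
70.109 × 1.151 ≈ 80.70 mph → 81 mph.

81 mph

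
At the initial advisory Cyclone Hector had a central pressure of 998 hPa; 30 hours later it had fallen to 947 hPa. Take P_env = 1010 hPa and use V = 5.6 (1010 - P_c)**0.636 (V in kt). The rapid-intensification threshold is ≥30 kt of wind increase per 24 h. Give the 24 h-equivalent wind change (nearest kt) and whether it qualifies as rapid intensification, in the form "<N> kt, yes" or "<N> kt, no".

V₁: ΔP = 12, V ≈ 5.6 × 12^0.636 ≈ 27.20 kt.
V₂: ΔP = 63, V ≈ 5.6 × 63^0.636 ≈ 78.09 kt.
ΔV over 30 h = 50.89 kt → 24 h equivalent = 50.89 × 24/30 ≈ 40.71 kt.
41 kt ≥ 30 kt ⇒ rapid intensification.

41 kt, yes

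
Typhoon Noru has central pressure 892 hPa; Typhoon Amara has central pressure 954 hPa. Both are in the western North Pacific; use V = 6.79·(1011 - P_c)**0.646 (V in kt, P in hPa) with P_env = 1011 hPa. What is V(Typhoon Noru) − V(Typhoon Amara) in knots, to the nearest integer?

56 kt

Typhoon Noru: ΔP = 119; V ≈ 6.79 × 119^0.646 ≈ 148.82 kt.
Typhoon Amara: ΔP = 57; V ≈ 6.79 × 57^0.646 ≈ 92.50 kt.
Difference ≈ 148.82 − 92.50 = 56.32 → 56 kt.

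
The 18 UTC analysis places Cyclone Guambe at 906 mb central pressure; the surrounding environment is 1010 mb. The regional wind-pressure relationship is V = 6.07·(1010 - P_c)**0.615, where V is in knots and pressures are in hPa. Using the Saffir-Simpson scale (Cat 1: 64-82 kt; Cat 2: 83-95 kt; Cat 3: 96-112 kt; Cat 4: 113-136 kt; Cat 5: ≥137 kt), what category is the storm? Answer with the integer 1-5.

ΔP = 1010 − 906 = 104 mb.
V ≈ 6.07 × 104^0.615 = 6.07 × 17.40 ≈ 106 kt.
106 kt falls in the Category 3 band.

3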